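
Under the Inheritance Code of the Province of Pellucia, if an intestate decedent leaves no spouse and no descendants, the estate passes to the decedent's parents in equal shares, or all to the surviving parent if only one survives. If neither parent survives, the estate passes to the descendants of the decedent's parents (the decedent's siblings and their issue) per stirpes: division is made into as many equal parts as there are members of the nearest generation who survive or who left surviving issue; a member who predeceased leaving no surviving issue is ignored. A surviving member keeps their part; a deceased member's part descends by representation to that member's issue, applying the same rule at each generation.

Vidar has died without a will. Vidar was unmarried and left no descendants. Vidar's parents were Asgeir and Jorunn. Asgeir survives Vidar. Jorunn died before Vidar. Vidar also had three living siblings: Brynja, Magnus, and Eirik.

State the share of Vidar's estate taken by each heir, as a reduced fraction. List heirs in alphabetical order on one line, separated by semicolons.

Asgeir 1

Only one parent, Asgeir, survives, so Asgeir takes the entire estate. The siblings take nothing because a surviving parent has priority.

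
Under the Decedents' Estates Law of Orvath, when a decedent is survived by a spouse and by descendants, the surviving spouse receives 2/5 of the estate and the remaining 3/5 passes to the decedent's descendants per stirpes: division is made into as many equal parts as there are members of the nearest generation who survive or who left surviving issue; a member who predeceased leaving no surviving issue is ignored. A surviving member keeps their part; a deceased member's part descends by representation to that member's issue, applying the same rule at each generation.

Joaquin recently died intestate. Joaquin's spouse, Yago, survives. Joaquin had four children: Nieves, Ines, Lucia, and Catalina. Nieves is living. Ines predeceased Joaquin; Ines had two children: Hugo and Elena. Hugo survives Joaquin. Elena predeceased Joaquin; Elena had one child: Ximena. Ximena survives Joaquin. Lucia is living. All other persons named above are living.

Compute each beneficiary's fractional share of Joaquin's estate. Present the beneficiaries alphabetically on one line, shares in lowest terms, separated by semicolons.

Yago, as surviving spouse, takes 2/5.
The remaining 3/5 passes to Joaquin's descendants per stirpes.
The 3/5 is divided into 4 equal shares of 3/20 among Nieves, Ines, Lucia, Catalina.
Nieves is living and takes 3/20.
Ines predeceased; the 3/20 allotted to Ines's branch passes to Ines's issue by representation.
The 3/20 is divided into 2 equal shares of 3/40 among Hugo, Elena.
Hugo is living and takes 3/40.
Elena predeceased; the 3/40 allotted to Elena's branch passes to Elena's issue by representation.
Ximena is the sole taker at this level and receives the full 3/40.
Lucia is living and takes 3/20.
Catalina is living and takes 3/20.

Catalina 3/20; Hugo 3/40; Lucia 3/20; Nieves 3/20; Ximena 3/40; Yago 2/5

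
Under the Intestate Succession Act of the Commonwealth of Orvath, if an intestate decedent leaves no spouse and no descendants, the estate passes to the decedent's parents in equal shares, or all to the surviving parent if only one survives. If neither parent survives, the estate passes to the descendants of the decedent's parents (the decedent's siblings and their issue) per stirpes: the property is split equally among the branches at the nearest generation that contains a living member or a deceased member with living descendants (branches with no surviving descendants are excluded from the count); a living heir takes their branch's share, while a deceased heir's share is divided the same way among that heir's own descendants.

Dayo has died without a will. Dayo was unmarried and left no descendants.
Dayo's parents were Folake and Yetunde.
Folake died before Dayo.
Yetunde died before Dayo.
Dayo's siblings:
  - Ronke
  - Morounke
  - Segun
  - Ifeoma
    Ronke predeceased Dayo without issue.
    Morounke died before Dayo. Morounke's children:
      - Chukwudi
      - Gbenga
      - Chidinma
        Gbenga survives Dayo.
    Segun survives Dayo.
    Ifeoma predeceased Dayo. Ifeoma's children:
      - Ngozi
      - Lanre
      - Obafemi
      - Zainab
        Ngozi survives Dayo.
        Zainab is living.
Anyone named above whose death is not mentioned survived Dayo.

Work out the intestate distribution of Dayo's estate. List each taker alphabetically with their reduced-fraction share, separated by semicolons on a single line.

Neither parent survives and there are no descendants, so the estate passes to Dayo's siblings and their issue per stirpes.
Ronke left no surviving issue, so that branch lapses and is disregarded.
The estate is divided into 3 equal shares of 1/3 among Morounke, Segun, Ifeoma.
Morounke predeceased; the 1/3 allotted to Morounke's branch passes to Morounke's issue by representation.
The 1/3 is divided into 3 equal shares of 1/9 among Chukwudi, Gbenga, Chidinma.
Chukwudi is living and takes 1/9.
Gbenga is living and takes 1/9.
Chidinma is living and takes 1/9.
Segun is living and takes 1/3.
Ifeoma predeceased; the 1/3 allotted to Ifeoma's branch passes to Ifeoma's issue by representation.
The 1/3 is divided into 4 equal shares of 1/12 among Ngozi, Lanre, Obafemi, Zainab.
Ngozi is living and takes 1/12.
Lanre is living and takes 1/12.
Obafemi is living and takes 1/12.
Zainab is living and takes 1/12.

Chidinma 1/9; Chukwudi 1/9; Gbenga 1/9; Lanre 1/12; Ngozi 1/12; Obafemi 1/12; Segun 1/3; Zainab 1/12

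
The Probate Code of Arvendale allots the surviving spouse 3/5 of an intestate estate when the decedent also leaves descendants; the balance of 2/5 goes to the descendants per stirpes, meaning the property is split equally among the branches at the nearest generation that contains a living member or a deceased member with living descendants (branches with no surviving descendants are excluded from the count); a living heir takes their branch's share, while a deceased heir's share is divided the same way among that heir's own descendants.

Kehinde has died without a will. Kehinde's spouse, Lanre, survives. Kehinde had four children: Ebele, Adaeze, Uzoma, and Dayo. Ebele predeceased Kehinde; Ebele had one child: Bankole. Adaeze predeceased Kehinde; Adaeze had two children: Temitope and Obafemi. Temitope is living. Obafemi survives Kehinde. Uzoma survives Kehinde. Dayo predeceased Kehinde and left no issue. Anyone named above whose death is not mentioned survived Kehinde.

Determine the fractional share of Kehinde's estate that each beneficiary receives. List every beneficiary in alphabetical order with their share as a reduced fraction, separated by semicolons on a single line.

Bankole 2/15; Lanre 3/5; Obafemi 1/15; Temitope 1/15; Uzoma 2/15

Lanre, as surviving spouse, takes 3/5.
The remaining 2/5 passes to Kehinde's descendants per stirpes.
Dayo left no surviving issue, so that branch lapses and is disregarded.
The 2/5 is divided into 3 equal shares of 2/15 among Ebele, Adaeze, Uzoma.
Ebele predeceased; the 2/15 allotted to Ebele's branch passes to Ebele's issue by representation.
Bankole is the sole taker at this level and receives the full 2/15.
Adaeze predeceased; the 2/15 allotted to Adaeze's branch passes to Adaeze's issue by representation.
The 2/15 is divided into 2 equal shares of 1/15 among Temitope, Obafemi.
Temitope is living and takes 1/15.
Obafemi is living and takes 1/15.
Uzoma is living and takes 2/15.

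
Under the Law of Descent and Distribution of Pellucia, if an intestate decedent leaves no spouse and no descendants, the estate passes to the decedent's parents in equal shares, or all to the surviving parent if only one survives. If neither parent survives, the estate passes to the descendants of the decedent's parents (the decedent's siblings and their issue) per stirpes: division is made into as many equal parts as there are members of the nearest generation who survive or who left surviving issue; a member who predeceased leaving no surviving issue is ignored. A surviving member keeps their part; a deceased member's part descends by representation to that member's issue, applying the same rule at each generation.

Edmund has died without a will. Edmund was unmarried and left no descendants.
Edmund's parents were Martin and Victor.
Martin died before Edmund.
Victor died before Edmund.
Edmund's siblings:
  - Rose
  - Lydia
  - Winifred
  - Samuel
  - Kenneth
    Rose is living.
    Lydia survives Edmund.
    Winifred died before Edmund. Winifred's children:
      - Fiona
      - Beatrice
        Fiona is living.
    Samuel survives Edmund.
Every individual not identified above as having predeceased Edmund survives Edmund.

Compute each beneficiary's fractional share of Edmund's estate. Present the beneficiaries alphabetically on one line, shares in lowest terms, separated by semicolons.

Neither parent survives and there are no descendants, so the estate passes to Edmund's siblings and their issue per stirpes.
The estate is divided into 5 equal shares of 1/5 among Rose, Lydia, Winifred, Samuel, Kenneth.
Rose is living and takes 1/5.
Lydia is living and takes 1/5.
Winifred predeceased; the 1/5 allotted to Winifred's branch passes to Winifred's issue by representation.
The 1/5 is divided into 2 equal shares of 1/10 among Fiona, Beatrice.
Fiona is living and takes 1/10.
Beatrice is living and takes 1/10.
Samuel is living and takes 1/5.
Kenneth is living and takes 1/5.

Beatrice 1/10; Fiona 1/10; Kenneth 1/5; Lydia 1/5; Rose 1/5; Samuel 1/5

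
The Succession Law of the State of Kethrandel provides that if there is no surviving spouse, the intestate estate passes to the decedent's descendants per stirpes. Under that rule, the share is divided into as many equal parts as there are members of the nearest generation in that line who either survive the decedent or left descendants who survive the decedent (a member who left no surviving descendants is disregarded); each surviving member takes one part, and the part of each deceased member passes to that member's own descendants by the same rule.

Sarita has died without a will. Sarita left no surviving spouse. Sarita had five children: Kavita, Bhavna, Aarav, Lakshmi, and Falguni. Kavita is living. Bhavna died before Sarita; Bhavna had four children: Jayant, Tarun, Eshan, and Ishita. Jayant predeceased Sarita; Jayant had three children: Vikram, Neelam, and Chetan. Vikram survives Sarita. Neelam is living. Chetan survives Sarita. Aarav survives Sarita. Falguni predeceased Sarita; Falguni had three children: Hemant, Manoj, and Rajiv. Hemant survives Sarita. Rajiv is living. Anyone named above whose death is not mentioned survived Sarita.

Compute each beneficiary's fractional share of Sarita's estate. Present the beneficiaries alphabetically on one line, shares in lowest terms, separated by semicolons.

Aarav 1/5; Chetan 1/60; Eshan 1/20; Hemant 1/15; Ishita 1/20; Kavita 1/5; Lakshmi 1/5; Manoj 1/15; Neelam 1/60; Rajiv 1/15; Tarun 1/20; Vikram 1/60

There is no surviving spouse, so the entire estate passes to Sarita's descendants per stirpes.
The estate is divided into 5 equal shares of 1/5 among Kavita, Bhavna, Aarav, Lakshmi, Falguni.
Kavita is living and takes 1/5.
Bhavna predeceased; the 1/5 allotted to Bhavna's branch passes to Bhavna's issue by representation.
The 1/5 is divided into 4 equal shares of 1/20 among Jayant, Tarun, Eshan, Ishita.
Jayant predeceased; the 1/20 allotted to Jayant's branch passes to Jayant's issue by representation.
The 1/20 is divided into 3 equal shares of 1/60 among Vikram, Neelam, Chetan.
Vikram is living and takes 1/60.
Neelam is living and takes 1/60.
Chetan is living and takes 1/60.
Tarun is living and takes 1/20.
Eshan is living and takes 1/20.
Ishita is living and takes 1/20.
Aarav is living and takes 1/5.
Lakshmi is living and takes 1/5.
Falguni predeceased; the 1/5 allotted to Falguni's branch passes to Falguni's issue by representation.
The 1/5 is divided into 3 equal shares of 1/15 among Hemant, Manoj, Rajiv.
Hemant is living and takes 1/15.
Manoj is living and takes 1/15.
Rajiv is living and takes 1/15.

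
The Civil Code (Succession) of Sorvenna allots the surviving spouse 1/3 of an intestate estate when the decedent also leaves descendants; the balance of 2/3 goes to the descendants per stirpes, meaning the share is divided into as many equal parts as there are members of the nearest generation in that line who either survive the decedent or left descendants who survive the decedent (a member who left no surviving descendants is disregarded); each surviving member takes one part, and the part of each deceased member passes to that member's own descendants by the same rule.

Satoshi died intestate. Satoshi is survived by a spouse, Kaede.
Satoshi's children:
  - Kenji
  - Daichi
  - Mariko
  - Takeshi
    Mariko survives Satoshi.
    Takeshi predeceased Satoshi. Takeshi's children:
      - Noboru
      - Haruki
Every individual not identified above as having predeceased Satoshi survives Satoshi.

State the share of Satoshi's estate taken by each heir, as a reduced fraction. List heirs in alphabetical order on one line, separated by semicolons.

Kaede, as surviving spouse, takes 1/3.
The remaining 2/3 passes to Satoshi's descendants per stirpes.
The 2/3 is divided into 4 equal shares of 1/6 among Kenji, Daichi, Mariko, Takeshi.
Kenji is living and takes 1/6.
Daichi is living and takes 1/6.
Mariko is living and takes 1/6.
Takeshi predeceased; the 1/6 allotted to Takeshi's branch passes to Takeshi's issue by representation.
The 1/6 is divided into 2 equal shares of 1/12 among Noboru, Haruki.
Noboru is living and takes 1/12.
Haruki is living and takes 1/12.

Daichi 1/6; Haruki 1/12; Kaede 1/3; Kenji 1/6; Mariko 1/6; Noboru 1/12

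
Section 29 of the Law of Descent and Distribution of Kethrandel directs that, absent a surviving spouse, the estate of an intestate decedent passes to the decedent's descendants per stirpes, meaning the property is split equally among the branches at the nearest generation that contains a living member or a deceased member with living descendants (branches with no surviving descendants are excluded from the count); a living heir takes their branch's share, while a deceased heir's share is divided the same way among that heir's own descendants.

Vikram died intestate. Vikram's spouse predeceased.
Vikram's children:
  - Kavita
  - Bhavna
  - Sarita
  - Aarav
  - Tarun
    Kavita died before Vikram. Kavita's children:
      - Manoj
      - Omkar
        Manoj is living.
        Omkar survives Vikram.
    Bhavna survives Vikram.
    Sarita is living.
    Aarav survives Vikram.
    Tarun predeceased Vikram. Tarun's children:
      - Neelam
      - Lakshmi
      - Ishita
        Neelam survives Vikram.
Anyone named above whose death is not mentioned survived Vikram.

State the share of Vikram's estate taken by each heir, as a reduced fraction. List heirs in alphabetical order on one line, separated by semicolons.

Aarav 1/5; Bhavna 1/5; Ishita 1/15; Lakshmi 1/15; Manoj 1/10; Neelam 1/15; Omkar 1/10; Sarita 1/5

There is no surviving spouse, so the entire estate passes to Vikram's descendants per stirpes.
The estate is divided into 5 equal shares of 1/5 among Kavita, Bhavna, Sarita, Aarav, Tarun.
Kavita predeceased; the 1/5 allotted to Kavita's branch passes to Kavita's issue by representation.
The 1/5 is divided into 2 equal shares of 1/10 among Manoj, Omkar.
Manoj is living and takes 1/10.
Omkar is living and takes 1/10.
Bhavna is living and takes 1/5.
Sarita is living and takes 1/5.
Aarav is living and takes 1/5.
Tarun predeceased; the 1/5 allotted to Tarun's branch passes to Tarun's issue by representation.
The 1/5 is divided into 3 equal shares of 1/15 among Neelam, Lakshmi, Ishita.
Neelam is living and takes 1/15.
Lakshmi is living and takes 1/15.
Ishita is living and takes 1/15.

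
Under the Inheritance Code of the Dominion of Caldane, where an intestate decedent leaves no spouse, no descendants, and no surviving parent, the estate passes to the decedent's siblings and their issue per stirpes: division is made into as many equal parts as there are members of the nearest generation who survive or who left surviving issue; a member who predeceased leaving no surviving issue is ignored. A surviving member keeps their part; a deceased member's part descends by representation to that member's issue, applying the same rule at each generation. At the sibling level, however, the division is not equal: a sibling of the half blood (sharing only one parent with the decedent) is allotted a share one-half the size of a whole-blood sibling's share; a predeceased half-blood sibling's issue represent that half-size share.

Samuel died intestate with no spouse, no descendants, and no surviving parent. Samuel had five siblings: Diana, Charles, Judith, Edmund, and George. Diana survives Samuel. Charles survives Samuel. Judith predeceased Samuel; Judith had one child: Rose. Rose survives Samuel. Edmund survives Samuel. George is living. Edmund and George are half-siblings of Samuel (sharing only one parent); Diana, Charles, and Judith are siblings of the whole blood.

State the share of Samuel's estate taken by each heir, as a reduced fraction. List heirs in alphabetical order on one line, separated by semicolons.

No spouse, descendants, or parent survives, so the estate passes to Samuel's siblings per stirpes.
Half-blood siblings count for one-half the weight of whole-blood siblings at the initial division.
Dividing 1 in proportion to weights (total weight 4): Diana (weight 1) → 1/4; Charles (weight 1) → 1/4; Judith (weight 1) → 1/4; Edmund (weight 1/2) → 1/8; George (weight 1/2) → 1/8.
Diana is living and takes 1/4.
Charles is living and takes 1/4.
Judith predeceased; the 1/4 allotted to Judith's branch passes to Judith's issue by representation.
Rose is the sole taker at this level and receives the full 1/4.
Edmund is living and takes 1/8.
George is living and takes 1/8.

Charles 1/4; Diana 1/4; Edmund 1/8; George 1/8; Rose 1/4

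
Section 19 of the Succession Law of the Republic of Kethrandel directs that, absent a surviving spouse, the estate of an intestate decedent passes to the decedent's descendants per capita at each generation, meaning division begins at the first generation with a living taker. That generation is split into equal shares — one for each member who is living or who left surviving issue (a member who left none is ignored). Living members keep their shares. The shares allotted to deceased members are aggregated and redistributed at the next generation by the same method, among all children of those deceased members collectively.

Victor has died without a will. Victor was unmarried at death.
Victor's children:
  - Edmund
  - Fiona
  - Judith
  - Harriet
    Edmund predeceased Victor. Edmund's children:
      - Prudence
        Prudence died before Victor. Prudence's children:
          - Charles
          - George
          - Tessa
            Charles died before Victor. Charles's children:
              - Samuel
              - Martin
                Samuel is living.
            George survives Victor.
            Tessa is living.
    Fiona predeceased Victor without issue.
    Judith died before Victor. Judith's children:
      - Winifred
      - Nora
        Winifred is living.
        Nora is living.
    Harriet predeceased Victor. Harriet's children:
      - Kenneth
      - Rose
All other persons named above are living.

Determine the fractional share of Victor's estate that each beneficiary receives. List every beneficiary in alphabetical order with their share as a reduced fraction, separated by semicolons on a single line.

There is no surviving spouse, so the entire estate passes to Victor's descendants per capita at each generation.
No one at generation 1 (Edmund, Judith, Harriet) is living; moving to the next generation.
At generation 2 (Prudence, Winifred, Nora, Kenneth, Rose) there are 5 shares of (1)/5 = 1/5 each.
Living: Winifred, Nora, Kenneth, and Rose — each takes 1/5.
Deceased: Prudence. That 1/5 share is carried to generation 3.
At generation 3 (Charles, George, Tessa) there are 3 shares of (1/5)/3 = 1/15 each.
Living: George and Tessa — each takes 1/15.
Deceased: Charles. That 1/15 share is carried to generation 4.
At generation 4 (Samuel, Martin) there are 2 shares of (1/15)/2 = 1/30 each.
Living: Samuel and Martin — each takes 1/30.

George 1/15; Kenneth 1/5; Martin 1/30; Nora 1/5; Rose 1/5; Samuel 1/30; Tessa 1/15; Winifred 1/5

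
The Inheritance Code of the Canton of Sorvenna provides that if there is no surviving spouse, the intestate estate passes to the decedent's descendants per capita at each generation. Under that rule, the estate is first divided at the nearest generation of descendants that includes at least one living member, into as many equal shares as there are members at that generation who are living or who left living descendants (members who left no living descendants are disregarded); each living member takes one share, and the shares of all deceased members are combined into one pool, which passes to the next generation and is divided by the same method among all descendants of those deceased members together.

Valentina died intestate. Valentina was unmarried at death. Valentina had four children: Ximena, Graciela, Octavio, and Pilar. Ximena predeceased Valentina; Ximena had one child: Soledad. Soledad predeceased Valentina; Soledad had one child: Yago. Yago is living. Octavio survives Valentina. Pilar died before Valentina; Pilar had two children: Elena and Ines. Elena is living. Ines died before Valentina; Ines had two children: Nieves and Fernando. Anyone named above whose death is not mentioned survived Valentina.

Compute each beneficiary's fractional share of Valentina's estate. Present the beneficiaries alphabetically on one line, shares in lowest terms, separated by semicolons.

Elena 1/6; Fernando 1/9; Graciela 1/4; Nieves 1/9; Octavio 1/4; Yago 1/9

There is no surviving spouse, so the entire estate passes to Valentina's descendants per capita at each generation.
At generation 1 (Ximena, Graciela, Octavio, Pilar) there are 4 shares of (1)/4 = 1/4 each.
Living: Graciela and Octavio — each takes 1/4.
Deceased: Ximena and Pilar. Their combined 1/2 is pooled and carried to generation 2.
At generation 2 (Soledad, Elena, Ines) there are 3 shares of (1/2)/3 = 1/6 each.
Living: Elena — each takes 1/6.
Deceased: Soledad and Ines. Their combined 1/3 is pooled and carried to generation 3.
At generation 3 (Yago, Nieves, Fernando) there are 3 shares of (1/3)/3 = 1/9 each.
Living: Yago, Nieves, and Fernando — each takes 1/9.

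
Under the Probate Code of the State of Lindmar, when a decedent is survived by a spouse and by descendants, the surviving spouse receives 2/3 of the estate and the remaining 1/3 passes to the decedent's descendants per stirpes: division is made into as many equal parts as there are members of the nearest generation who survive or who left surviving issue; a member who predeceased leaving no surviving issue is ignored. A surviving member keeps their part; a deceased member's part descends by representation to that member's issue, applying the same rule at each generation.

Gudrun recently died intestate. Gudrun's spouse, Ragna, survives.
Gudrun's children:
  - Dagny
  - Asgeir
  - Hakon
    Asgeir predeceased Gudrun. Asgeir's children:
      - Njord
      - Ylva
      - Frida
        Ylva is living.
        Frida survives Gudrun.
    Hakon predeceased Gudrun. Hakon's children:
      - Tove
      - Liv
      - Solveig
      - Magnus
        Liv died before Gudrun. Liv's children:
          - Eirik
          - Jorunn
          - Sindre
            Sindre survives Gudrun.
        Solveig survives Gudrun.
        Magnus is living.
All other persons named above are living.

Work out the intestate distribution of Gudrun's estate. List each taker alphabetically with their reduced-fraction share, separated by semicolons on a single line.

Dagny 1/9; Eirik 1/108; Frida 1/27; Jorunn 1/108; Magnus 1/36; Njord 1/27; Ragna 2/3; Sindre 1/108; Solveig 1/36; Tove 1/36; Ylva 1/27

Ragna, as surviving spouse, takes 2/3.
The remaining 1/3 passes to Gudrun's descendants per stirpes.
The 1/3 is divided into 3 equal shares of 1/9 among Dagny, Asgeir, Hakon.
Dagny is living and takes 1/9.
Asgeir predeceased; the 1/9 allotted to Asgeir's branch passes to Asgeir's issue by representation.
The 1/9 is divided into 3 equal shares of 1/27 among Njord, Ylva, Frida.
Njord is living and takes 1/27.
Ylva is living and takes 1/27.
Frida is living and takes 1/27.
Hakon predeceased; the 1/9 allotted to Hakon's branch passes to Hakon's issue by representation.
The 1/9 is divided into 4 equal shares of 1/36 among Tove, Liv, Solveig, Magnus.
Tove is living and takes 1/36.
Liv predeceased; the 1/36 allotted to Liv's branch passes to Liv's issue by representation.
The 1/36 is divided into 3 equal shares of 1/108 among Eirik, Jorunn, Sindre.
Eirik is living and takes 1/108.
Jorunn is living and takes 1/108.
Sindre is living and takes 1/108.
Solveig is living and takes 1/36.
Magnus is living and takes 1/36.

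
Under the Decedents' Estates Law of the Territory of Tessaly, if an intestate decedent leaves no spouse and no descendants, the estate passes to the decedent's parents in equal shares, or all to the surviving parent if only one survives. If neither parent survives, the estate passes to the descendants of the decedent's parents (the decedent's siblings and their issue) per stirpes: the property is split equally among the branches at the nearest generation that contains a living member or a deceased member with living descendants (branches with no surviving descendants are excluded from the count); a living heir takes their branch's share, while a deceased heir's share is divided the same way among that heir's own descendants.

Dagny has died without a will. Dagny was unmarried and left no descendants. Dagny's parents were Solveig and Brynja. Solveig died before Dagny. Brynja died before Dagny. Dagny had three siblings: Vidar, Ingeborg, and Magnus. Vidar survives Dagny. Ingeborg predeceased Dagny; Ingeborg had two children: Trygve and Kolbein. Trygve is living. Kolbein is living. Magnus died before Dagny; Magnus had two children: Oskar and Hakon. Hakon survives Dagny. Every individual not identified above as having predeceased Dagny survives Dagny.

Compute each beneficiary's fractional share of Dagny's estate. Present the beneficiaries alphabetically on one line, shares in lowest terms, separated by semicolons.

Hakon 1/6; Kolbein 1/6; Oskar 1/6; Trygve 1/6; Vidar 1/3

Neither parent survives and there are no descendants, so the estate passes to Dagny's siblings and their issue per stirpes.
The estate is divided into 3 equal shares of 1/3 among Vidar, Ingeborg, Magnus.
Vidar is living and takes 1/3.
Ingeborg predeceased; the 1/3 allotted to Ingeborg's branch passes to Ingeborg's issue by representation.
The 1/3 is divided into 2 equal shares of 1/6 among Trygve, Kolbein.
Trygve is living and takes 1/6.
Kolbein is living and takes 1/6.
Magnus predeceased; the 1/3 allotted to Magnus's branch passes to Magnus's issue by representation.
The 1/3 is divided into 2 equal shares of 1/6 among Oskar, Hakon.
Oskar is living and takes 1/6.
Hakon is living and takes 1/6.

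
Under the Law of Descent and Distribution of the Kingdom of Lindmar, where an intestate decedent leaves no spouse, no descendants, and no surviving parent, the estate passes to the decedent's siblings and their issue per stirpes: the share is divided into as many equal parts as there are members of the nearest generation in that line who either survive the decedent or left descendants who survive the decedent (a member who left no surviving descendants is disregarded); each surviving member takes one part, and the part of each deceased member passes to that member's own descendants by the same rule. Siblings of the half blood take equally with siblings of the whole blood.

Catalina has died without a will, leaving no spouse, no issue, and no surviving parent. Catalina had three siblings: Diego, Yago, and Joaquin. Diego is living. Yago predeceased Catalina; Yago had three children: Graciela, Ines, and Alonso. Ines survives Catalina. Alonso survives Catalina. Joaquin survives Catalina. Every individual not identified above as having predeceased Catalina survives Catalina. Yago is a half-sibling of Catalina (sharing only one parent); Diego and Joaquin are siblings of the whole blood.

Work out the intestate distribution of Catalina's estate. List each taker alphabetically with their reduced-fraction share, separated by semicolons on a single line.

No spouse, descendants, or parent survives, so the estate passes to Catalina's siblings per stirpes.
Half-blood and whole-blood siblings take equally under the stated rule.
The estate is divided into 3 equal shares of 1/3 among Diego, Yago, Joaquin.
Diego is living and takes 1/3.
Yago predeceased; the 1/3 allotted to Yago's branch passes to Yago's issue by representation.
The 1/3 is divided into 3 equal shares of 1/9 among Graciela, Ines, Alonso.
Graciela is living and takes 1/9.
Ines is living and takes 1/9.
Alonso is living and takes 1/9.
Joaquin is living and takes 1/3.

Alonso 1/9; Diego 1/3; Graciela 1/9; Ines 1/9; Joaquin 1/3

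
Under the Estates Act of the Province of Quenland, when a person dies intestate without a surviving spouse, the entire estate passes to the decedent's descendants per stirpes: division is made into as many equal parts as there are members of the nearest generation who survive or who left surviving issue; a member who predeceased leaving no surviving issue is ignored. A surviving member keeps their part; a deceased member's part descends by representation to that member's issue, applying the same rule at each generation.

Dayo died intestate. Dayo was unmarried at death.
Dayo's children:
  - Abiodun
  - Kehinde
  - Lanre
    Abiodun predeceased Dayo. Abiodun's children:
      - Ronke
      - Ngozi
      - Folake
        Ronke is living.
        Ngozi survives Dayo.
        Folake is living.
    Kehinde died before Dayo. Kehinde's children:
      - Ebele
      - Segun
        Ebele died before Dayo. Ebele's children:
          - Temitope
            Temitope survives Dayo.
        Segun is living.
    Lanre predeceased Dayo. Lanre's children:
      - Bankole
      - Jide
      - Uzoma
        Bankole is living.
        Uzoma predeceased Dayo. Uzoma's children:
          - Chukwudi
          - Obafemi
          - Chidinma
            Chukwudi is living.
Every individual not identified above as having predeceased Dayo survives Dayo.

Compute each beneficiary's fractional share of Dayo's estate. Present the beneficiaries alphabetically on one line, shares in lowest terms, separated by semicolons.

There is no surviving spouse, so the entire estate passes to Dayo's descendants per stirpes.
The estate is divided into 3 equal shares of 1/3 among Abiodun, Kehinde, Lanre.
Abiodun predeceased; the 1/3 allotted to Abiodun's branch passes to Abiodun's issue by representation.
The 1/3 is divided into 3 equal shares of 1/9 among Ronke, Ngozi, Folake.
Ronke is living and takes 1/9.
Ngozi is living and takes 1/9.
Folake is living and takes 1/9.
Kehinde predeceased; the 1/3 allotted to Kehinde's branch passes to Kehinde's issue by representation.
The 1/3 is divided into 2 equal shares of 1/6 among Ebele, Segun.
Ebele predeceased; the 1/6 allotted to Ebele's branch passes to Ebele's issue by representation.
Temitope is the sole taker at this level and receives the full 1/6.
Segun is living and takes 1/6.
Lanre predeceased; the 1/3 allotted to Lanre's branch passes to Lanre's issue by representation.
The 1/3 is divided into 3 equal shares of 1/9 among Bankole, Jide, Uzoma.
Bankole is living and takes 1/9.
Jide is living and takes 1/9.
Uzoma predeceased; the 1/9 allotted to Uzoma's branch passes to Uzoma's issue by representation.
The 1/9 is divided into 3 equal shares of 1/27 among Chukwudi, Obafemi, Chidinma.
Chukwudi is living and takes 1/27.
Obafemi is living and takes 1/27.
Chidinma is living and takes 1/27.

Bankole 1/9; Chidinma 1/27; Chukwudi 1/27; Folake 1/9; Jide 1/9; Ngozi 1/9; Obafemi 1/27; Ronke 1/9; Segun 1/6; Temitope 1/6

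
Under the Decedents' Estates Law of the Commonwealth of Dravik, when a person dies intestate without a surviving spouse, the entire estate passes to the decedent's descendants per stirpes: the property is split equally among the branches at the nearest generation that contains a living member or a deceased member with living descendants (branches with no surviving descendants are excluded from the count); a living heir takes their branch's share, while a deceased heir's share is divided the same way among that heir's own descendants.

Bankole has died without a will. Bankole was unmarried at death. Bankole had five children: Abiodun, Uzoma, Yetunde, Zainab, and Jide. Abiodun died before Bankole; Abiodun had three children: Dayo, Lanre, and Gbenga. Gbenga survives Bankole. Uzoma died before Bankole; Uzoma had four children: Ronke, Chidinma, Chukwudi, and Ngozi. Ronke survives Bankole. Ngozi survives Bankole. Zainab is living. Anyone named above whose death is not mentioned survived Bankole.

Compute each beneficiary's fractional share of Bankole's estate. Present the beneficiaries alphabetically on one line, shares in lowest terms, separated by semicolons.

There is no surviving spouse, so the entire estate passes to Bankole's descendants per stirpes.
The estate is divided into 5 equal shares of 1/5 among Abiodun, Uzoma, Yetunde, Zainab, Jide.
Abiodun predeceased; the 1/5 allotted to Abiodun's branch passes to Abiodun's issue by representation.
The 1/5 is divided into 3 equal shares of 1/15 among Dayo, Lanre, Gbenga.
Dayo is living and takes 1/15.
Lanre is living and takes 1/15.
Gbenga is living and takes 1/15.
Uzoma predeceased; the 1/5 allotted to Uzoma's branch passes to Uzoma's issue by representation.
The 1/5 is divided into 4 equal shares of 1/20 among Ronke, Chidinma, Chukwudi, Ngozi.
Ronke is living and takes 1/20.
Chidinma is living and takes 1/20.
Chukwudi is living and takes 1/20.
Ngozi is living and takes 1/20.
Yetunde is living and takes 1/5.
Zainab is living and takes 1/5.
Jide is living and takes 1/5.

Chidinma 1/20; Chukwudi 1/20; Dayo 1/15; Gbenga 1/15; Jide 1/5; Lanre 1/15; Ngozi 1/20; Ronke 1/20; Yetunde 1/5; Zainab 1/5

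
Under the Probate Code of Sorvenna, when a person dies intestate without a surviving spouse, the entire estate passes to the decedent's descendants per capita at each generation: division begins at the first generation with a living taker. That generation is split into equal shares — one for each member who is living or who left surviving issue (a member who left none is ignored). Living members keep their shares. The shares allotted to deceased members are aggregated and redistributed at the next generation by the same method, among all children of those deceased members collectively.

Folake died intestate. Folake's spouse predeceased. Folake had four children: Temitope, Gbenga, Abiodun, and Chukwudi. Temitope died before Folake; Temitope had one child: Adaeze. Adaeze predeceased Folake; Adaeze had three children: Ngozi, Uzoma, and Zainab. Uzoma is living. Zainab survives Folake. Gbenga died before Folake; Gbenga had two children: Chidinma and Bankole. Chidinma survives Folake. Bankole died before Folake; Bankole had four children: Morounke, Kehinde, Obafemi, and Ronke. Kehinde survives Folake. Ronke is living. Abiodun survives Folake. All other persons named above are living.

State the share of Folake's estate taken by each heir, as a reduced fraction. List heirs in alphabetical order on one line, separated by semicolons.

Abiodun 1/4; Chidinma 1/6; Chukwudi 1/4; Kehinde 1/21; Morounke 1/21; Ngozi 1/21; Obafemi 1/21; Ronke 1/21; Uzoma 1/21; Zainab 1/21

There is no surviving spouse, so the entire estate passes to Folake's descendants per capita at each generation.
At generation 1 (Temitope, Gbenga, Abiodun, Chukwudi) there are 4 shares of (1)/4 = 1/4 each.
Living: Abiodun and Chukwudi — each takes 1/4.
Deceased: Temitope and Gbenga. Their combined 1/2 is pooled and carried to generation 2.
At generation 2 (Adaeze, Chidinma, Bankole) there are 3 shares of (1/2)/3 = 1/6 each.
Living: Chidinma — each takes 1/6.
Deceased: Adaeze and Bankole. Their combined 1/3 is pooled and carried to generation 3.
At generation 3 (Ngozi, Uzoma, Zainab, Morounke, Kehinde, Obafemi, Ronke) there are 7 shares of (1/3)/7 = 1/21 each.
Living: Ngozi, Uzoma, Zainab, Morounke, Kehinde, Obafemi, and Ronke — each takes 1/21.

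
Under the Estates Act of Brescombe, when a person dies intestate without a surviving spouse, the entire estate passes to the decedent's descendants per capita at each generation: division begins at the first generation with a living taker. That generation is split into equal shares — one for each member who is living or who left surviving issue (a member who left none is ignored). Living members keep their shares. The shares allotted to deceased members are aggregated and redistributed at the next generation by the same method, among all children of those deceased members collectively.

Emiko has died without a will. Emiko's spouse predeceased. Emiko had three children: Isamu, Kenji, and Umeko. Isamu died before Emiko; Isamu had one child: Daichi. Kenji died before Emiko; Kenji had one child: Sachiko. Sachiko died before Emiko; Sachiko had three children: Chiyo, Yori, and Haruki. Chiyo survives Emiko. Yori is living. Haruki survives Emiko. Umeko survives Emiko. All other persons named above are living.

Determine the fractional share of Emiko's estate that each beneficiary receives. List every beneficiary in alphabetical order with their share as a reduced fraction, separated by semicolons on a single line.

Chiyo 1/9; Daichi 1/3; Haruki 1/9; Umeko 1/3; Yori 1/9

There is no surviving spouse, so the entire estate passes to Emiko's descendants per capita at each generation.
At generation 1 (Isamu, Kenji, Umeko) there are 3 shares of (1)/3 = 1/3 each.
Living: Umeko — each takes 1/3.
Deceased: Isamu and Kenji. Their combined 2/3 is pooled and carried to generation 2.
At generation 2 (Daichi, Sachiko) there are 2 shares of (2/3)/2 = 1/3 each.
Living: Daichi — each takes 1/3.
Deceased: Sachiko. That 1/3 share is carried to generation 3.
At generation 3 (Chiyo, Yori, Haruki) there are 3 shares of (1/3)/3 = 1/9 each.
Living: Chiyo, Yori, and Haruki — each takes 1/9.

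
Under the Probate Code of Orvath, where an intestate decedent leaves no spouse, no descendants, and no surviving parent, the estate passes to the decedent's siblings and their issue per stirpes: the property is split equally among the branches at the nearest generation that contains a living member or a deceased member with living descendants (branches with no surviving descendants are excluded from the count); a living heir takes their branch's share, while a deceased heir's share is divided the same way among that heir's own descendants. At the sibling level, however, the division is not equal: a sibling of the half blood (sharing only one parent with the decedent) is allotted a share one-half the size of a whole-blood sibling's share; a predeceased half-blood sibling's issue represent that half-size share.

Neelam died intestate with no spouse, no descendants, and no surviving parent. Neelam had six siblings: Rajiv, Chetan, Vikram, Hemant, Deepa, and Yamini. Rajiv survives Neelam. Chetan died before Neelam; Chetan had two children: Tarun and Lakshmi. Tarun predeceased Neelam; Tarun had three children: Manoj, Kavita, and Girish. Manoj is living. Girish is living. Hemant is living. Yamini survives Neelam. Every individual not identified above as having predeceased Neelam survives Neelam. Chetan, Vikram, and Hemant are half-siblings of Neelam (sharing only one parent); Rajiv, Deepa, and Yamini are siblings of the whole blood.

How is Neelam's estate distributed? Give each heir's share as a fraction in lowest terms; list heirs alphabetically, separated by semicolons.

Deepa 2/9; Girish 1/54; Hemant 1/9; Kavita 1/54; Lakshmi 1/18; Manoj 1/54; Rajiv 2/9; Vikram 1/9; Yamini 2/9

No spouse, descendants, or parent survives, so the estate passes to Neelam's siblings per stirpes.
Half-blood siblings count for one-half the weight of whole-blood siblings at the initial division.
Dividing 1 in proportion to weights (total weight 9/2): Rajiv (weight 1) → 2/9; Chetan (weight 1/2) → 1/9; Vikram (weight 1/2) → 1/9; Hemant (weight 1/2) → 1/9; Deepa (weight 1) → 2/9; Yamini (weight 1) → 2/9.
Rajiv is living and takes 2/9.
Chetan predeceased; the 1/9 allotted to Chetan's branch passes to Chetan's issue by representation.
The 1/9 is divided into 2 equal shares of 1/18 among Tarun, Lakshmi.
Tarun predeceased; the 1/18 allotted to Tarun's branch passes to Tarun's issue by representation.
The 1/18 is divided into 3 equal shares of 1/54 among Manoj, Kavita, Girish.
Manoj is living and takes 1/54.
Kavita is living and takes 1/54.
Girish is living and takes 1/54.
Lakshmi is living and takes 1/18.
Vikram is living and takes 1/9.
Hemant is living and takes 1/9.
Deepa is living and takes 2/9.
Yamini is living and takes 2/9.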